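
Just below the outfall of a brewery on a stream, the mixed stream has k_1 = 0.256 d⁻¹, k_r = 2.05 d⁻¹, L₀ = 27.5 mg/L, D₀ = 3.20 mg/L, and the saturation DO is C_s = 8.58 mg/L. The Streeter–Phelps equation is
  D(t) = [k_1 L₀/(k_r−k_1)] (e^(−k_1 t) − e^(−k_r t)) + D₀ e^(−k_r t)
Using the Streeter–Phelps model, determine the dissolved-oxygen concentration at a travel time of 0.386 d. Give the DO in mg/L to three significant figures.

k_1 L₀/(k_r−k_1) = 0.256×27.5/(2.05−0.256) = 7.040/1.794 = 3.924 mg/L.
e^(−k_1 t) = e^(−0.256×0.3860) = 0.9059; e^(−k_r t) = e^(−2.05×0.3860) = 0.4533.
D = 3.924 × (0.9059 − 0.4533) + 3.20 × 0.4533 = 1.776 + 1.450 = 3.227 mg/L.
DO = C_s − D = 8.58 − 3.227 = 5.353 mg/L.

DO ≈ 5.35 mg/L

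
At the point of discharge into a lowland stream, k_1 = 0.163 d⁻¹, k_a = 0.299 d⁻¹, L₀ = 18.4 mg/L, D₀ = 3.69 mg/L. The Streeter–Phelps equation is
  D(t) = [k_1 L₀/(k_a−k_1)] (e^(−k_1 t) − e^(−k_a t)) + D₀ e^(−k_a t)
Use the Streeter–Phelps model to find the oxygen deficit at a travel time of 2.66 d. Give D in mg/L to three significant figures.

k_1 L₀/(k_a−k_1) = 0.163×18.4/(0.299−0.163) = 2.999/0.1360 = 22.05 mg/L.
e^(−k_1 t) = e^(−0.163×2.660) = 0.6482; e^(−k_a t) = e^(−0.299×2.660) = 0.4514.
D = 22.05 × (0.6482 − 0.4514) + 3.69 × 0.4514 = 4.339 + 1.666 = 6.005 mg/L.

D ≈ 6.00 mg/L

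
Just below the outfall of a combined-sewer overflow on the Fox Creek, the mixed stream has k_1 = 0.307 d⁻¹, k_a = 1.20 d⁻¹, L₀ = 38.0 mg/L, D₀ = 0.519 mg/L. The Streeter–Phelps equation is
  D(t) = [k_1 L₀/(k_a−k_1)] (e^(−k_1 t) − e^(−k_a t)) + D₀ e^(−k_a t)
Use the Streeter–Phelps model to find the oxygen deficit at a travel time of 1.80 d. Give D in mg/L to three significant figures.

D ≈ 6.07 mg/L

k_1 L₀/(k_a−k_1) = 0.307×38.0/(1.20−0.307) = 11.67/0.8930 = 13.06 mg/L.
e^(−k_1 t) = e^(−0.307×1.800) = 0.5755; e^(−k_a t) = e^(−1.20×1.800) = 0.1153.
D = 13.06 × (0.5755 − 0.1153) + 0.519 × 0.1153 = 6.011 + 0.05985 = 6.071 mg/L.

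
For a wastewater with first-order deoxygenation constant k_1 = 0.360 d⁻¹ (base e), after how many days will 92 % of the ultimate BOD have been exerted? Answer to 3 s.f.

t ≈ 7.02 d

y/L₀ = 1 − e^(−k_1 t) = 0.92 ⇒ e^(−k_1 t) = 0.0800
t = −ln(0.0800) / 0.360 = 2.526 / 0.360 = 7.016 d.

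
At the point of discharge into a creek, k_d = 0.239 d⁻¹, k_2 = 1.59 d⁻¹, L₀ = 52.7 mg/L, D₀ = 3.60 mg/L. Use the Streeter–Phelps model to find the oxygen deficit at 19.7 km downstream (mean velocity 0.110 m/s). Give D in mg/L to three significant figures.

Travel time t = x/v = 19.7 km / (0.110 m/s) = 19700 m / 0.110 m/s = 179100 s = 2.073 d.
k_d L₀/(k_2−k_d) = 0.239×52.7/(1.59−0.239) = 12.60/1.351 = 9.323 mg/L.
e^(−k_d t) = e^(−0.239×2.073) = 0.6093; e^(−k_2 t) = e^(−1.59×2.073) = 0.03704.
D = 9.323 × (0.6093 − 0.03704) + 3.60 × 0.03704 = 5.335 + 0.1333 = 5.469 mg/L.

D ≈ 5.47 mg/L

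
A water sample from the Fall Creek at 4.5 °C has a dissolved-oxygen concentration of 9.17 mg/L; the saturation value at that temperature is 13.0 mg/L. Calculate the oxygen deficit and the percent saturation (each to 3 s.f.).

D = C_s − C = 13.0 − 9.17 = 3.83 mg/L.
% saturation = 9.17/13.0 × 100 = 70.5 %.

D ≈ 3.83 mg/L; 70.5 % saturation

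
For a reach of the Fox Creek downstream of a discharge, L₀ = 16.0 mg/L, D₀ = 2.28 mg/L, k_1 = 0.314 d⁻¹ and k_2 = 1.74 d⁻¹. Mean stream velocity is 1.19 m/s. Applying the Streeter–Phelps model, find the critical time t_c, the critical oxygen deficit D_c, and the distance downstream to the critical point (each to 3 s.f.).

t_c = [1/(k_2−k_1)] ln[(k_2/k_1)(1 − D₀(k_2−k_1)/(k_1 L₀))]
= [1/(1.74−0.314)] ln[(1.74/0.314)(1 − 2.28×1.426/(0.314×16.0))]
= (1/1.426) ln[5.541 × 0.3529] = 0.7013 × ln(1.955) = 0.7013 × 0.6705 = 0.4702 d.
D_c = (k_1/k_2) L₀ e^(−k_1 t_c) = (0.314/1.74) × 16.0 × e^(−0.314×0.4702) = 0.1805 × 16.0 × 0.8627 = 2.491 mg/L.
x_c = v t_c = 1.19 m/s × 0.4702 d × 86400 s/d = 48350 m ≈ 48.3 km.

t_c ≈ 0.470 d; D_c ≈ 2.49 mg/L; x_c ≈ 48.3 km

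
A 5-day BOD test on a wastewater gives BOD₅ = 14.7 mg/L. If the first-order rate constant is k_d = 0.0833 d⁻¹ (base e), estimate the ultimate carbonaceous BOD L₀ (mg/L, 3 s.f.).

L₀ ≈ 43.2 mg/L

BOD₅ = L₀(1 − e^(−5k_d)) ⇒ L₀ = BOD₅ / (1 − e^(−5×0.0833))
= 14.7 / (1 − 0.6594) = 14.7 / 0.3406 = 43.15 mg/L.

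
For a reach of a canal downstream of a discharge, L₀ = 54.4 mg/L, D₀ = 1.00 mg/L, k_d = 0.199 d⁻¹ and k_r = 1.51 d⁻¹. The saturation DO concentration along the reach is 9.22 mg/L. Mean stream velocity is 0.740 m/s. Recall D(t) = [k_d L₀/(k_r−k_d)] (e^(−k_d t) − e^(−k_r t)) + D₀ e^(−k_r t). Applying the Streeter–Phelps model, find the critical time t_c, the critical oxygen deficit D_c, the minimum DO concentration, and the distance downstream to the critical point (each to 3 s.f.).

t_c = [1/(k_r−k_d)] ln[(k_r/k_d)(1 − D₀(k_r−k_d)/(k_d L₀))]
= [1/(1.51−0.199)] ln[(1.51/0.199)(1 − 1.00×1.311/(0.199×54.4))]
= (1/1.311) ln[7.588 × 0.8789] = 0.7628 × ln(6.669) = 0.7628 × 1.897 = 1.447 d.
L(t_c) = L₀ e^(−k_d t_c) = 54.4 × 0.7497 = 40.79 mg/L, and at the critical point k_r D_c = k_d L, so D_c = (0.199/1.51) × 40.79 = 5.375 mg/L.
Minimum DO = C_s − D_c = 9.22 − 5.375 = 3.845 mg/L.
x_c = v t_c = 0.740 m/s × 1.447 d × 86400 s/d = 92540 m ≈ 92.5 km.

t_c ≈ 1.45 d; D_c ≈ 5.38 mg/L; min DO ≈ 3.84 mg/L; x_c ≈ 92.5 km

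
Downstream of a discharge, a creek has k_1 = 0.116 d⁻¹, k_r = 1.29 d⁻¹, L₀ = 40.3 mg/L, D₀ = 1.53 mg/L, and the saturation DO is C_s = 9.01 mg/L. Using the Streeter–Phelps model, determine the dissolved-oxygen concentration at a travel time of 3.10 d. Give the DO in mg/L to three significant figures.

DO ≈ 6.28 mg/L

k_1 L₀/(k_r−k_1) = 0.116×40.3/(1.29−0.116) = 4.675/1.174 = 3.982 mg/L.
e^(−k_1 t) = e^(−0.116×3.100) = 0.6980; e^(−k_r t) = e^(−1.29×3.100) = 0.01833.
D = 3.982 × (0.6980 − 0.01833) + 1.53 × 0.01833 = 2.706 + 0.02805 = 2.734 mg/L.
DO = C_s − D = 9.01 − 2.734 = 6.276 mg/L.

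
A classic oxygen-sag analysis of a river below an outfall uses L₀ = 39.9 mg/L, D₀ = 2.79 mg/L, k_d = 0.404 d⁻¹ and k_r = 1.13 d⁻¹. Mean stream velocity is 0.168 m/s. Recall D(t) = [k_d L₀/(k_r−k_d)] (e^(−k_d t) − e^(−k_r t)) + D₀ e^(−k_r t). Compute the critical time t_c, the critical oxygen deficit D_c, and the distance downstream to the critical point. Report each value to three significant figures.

With k_r/k_d = 2.797 and 1 − D₀(k_r−k_d)/(k_d L₀) = 0.8743,
t_c = ln(2.797 × 0.8743) / (1.13 − 0.404) = ln(2.446) / 0.7260 = 0.8943/0.7260 = 1.232 d.
D_c = (k_d/k_r) L₀ e^(−k_d t_c) = (0.404/1.13) × 39.9 × e^(−0.404×1.232) = 0.3575 × 39.9 × 0.6080 = 8.673 mg/L.
x_c = v t_c = 0.168 m/s × 1.232 d × 86400 s/d = 17880 m ≈ 17.9 km.

t_c ≈ 1.23 d; D_c ≈ 8.67 mg/L; x_c ≈ 17.9 km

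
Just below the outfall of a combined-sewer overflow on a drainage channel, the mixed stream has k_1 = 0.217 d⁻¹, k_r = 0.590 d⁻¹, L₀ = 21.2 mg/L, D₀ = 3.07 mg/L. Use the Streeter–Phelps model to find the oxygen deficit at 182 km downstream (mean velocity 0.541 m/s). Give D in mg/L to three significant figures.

Travel time t = x/v = 182 km / (0.541 m/s) = 182000 m / 0.541 m/s = 336400 s = 3.894 d.
k_1 L₀/(k_r−k_1) = 0.217×21.2/(0.590−0.217) = 4.600/0.3730 = 12.33 mg/L.
e^(−k_1 t) = e^(−0.217×3.894) = 0.4296; e^(−k_r t) = e^(−0.590×3.894) = 0.1005.
D = 12.33 × (0.4296 − 0.1005) + 3.07 × 0.1005 = 4.058 + 0.3086 = 4.367 mg/L.

D ≈ 4.37 mg/L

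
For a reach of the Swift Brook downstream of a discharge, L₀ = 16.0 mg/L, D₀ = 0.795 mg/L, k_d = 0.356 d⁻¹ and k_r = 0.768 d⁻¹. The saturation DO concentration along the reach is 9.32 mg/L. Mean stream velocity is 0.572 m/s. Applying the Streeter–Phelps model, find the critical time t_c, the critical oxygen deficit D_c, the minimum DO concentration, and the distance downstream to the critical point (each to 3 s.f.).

At the critical point dD/dt = 0, so k_d L₀ e^(−k_d t) = k_r D. Substituting D(t) from the Streeter–Phelps equation and solving for t gives
t_c = ln[(k_r/k_d)(1 − D₀(k_r−k_d)/(k_d L₀))] / (k_r−k_d).
Here k_r−k_d = 0.4120 d⁻¹ and 1 − D₀(k_r−k_d)/(k_d L₀) = 1 − 0.795×0.4120/(0.356×16.0) = 0.9425, so
t_c = ln(2.157 × 0.9425) / 0.4120 = 0.7096 / 0.4120 = 1.722 d.
D_c = (k_d/k_r) L₀ e^(−k_d t_c) = (0.356/0.768) × 16.0 × e^(−0.356×1.722) = 0.4635 × 16.0 × 0.5416 = 4.017 mg/L.
Minimum DO = C_s − D_c = 9.32 − 4.017 = 5.303 mg/L.
x_c = v t_c = 0.572 m/s × 1.722 d × 86400 s/d = 85120 m ≈ 85.1 km.

t_c ≈ 1.72 d; D_c ≈ 4.02 mg/L; min DO ≈ 5.30 mg/L; x_c ≈ 85.1 km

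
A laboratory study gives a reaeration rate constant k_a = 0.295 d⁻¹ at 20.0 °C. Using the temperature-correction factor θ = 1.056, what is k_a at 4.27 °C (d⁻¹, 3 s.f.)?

k_a ≈ 0.125 d⁻¹

k_a(T₂) = k_a(T₁) · θ^(T₂−T₁) = 0.295 × 1.056^(4.27−20.0)
= 0.295 × 1.056^-15.7 = 0.295 × 0.4244 = 0.1252 d⁻¹.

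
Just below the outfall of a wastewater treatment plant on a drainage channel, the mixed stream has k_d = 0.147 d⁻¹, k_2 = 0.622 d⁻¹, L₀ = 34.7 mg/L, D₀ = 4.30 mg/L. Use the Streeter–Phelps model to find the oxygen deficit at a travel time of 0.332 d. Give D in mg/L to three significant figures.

D ≈ 4.99 mg/L

k_d L₀/(k_2−k_d) = 0.147×34.7/(0.622−0.147) = 5.101/0.4750 = 10.74 mg/L.
e^(−k_d t) = e^(−0.147×0.3320) = 0.9524; e^(−k_2 t) = e^(−0.622×0.3320) = 0.8134.
D = 10.74 × (0.9524 − 0.8134) + 4.30 × 0.8134 = 1.492 + 3.498 = 4.990 mg/L.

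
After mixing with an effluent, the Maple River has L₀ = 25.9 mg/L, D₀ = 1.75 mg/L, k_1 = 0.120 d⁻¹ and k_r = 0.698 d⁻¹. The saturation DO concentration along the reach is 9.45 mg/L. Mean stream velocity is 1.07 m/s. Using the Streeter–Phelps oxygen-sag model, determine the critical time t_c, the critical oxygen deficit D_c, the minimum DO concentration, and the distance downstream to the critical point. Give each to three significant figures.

With k_r/k_1 = 5.817 and 1 − D₀(k_r−k_1)/(k_1 L₀) = 0.6745,
t_c = ln(5.817 × 0.6745) / (0.698 − 0.120) = ln(3.924) / 0.5780 = 1.367/0.5780 = 2.365 d.
L(t_c) = L₀ e^(−k_1 t_c) = 25.9 × 0.7529 = 19.50 mg/L, and at the critical point k_r D_c = k_1 L, so D_c = (0.120/0.698) × 19.50 = 3.352 mg/L.
Minimum DO = C_s − D_c = 9.45 − 3.352 = 6.098 mg/L.
x_c = v t_c = 1.07 m/s × 2.365 d × 86400 s/d = 218600 m ≈ 219 km.

t_c ≈ 2.37 d; D_c ≈ 3.35 mg/L; min DO ≈ 6.10 mg/L; x_c ≈ 219 km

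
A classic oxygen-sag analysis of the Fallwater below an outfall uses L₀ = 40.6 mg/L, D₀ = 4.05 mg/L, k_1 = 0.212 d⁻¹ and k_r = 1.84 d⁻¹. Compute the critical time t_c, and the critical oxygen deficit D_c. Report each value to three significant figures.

t_c ≈ 0.435 d; D_c ≈ 4.27 mg/L

At the critical point dD/dt = 0, so k_1 L₀ e^(−k_1 t) = k_r D. Substituting D(t) from the Streeter–Phelps equation and solving for t gives
t_c = ln[(k_r/k_1)(1 − D₀(k_r−k_1)/(k_1 L₀))] / (k_r−k_1).
Here k_r−k_1 = 1.628 d⁻¹ and 1 − D₀(k_r−k_1)/(k_1 L₀) = 1 − 4.05×1.628/(0.212×40.6) = 0.2340, so
t_c = ln(8.679 × 0.2340) / 1.628 = 0.7084 / 1.628 = 0.4351 d.
D_c = (k_1/k_r) L₀ e^(−k_1 t_c) = (0.212/1.84) × 40.6 × e^(−0.212×0.4351) = 0.1152 × 40.6 × 0.9119 = 4.266 mg/L.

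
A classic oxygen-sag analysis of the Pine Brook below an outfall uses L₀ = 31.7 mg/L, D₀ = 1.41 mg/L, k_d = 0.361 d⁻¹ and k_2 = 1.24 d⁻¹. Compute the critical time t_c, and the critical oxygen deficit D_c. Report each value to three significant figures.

t_c ≈ 1.27 d; D_c ≈ 5.83 mg/L

t_c = [1/(k_2−k_d)] ln[(k_2/k_d)(1 − D₀(k_2−k_d)/(k_d L₀))]
= [1/(1.24−0.361)] ln[(1.24/0.361)(1 − 1.41×0.8790/(0.361×31.7))]
= (1/0.8790) ln[3.435 × 0.8917] = 1.138 × ln(3.063) = 1.138 × 1.119 = 1.273 d.
D_c = (k_d/k_2) L₀ e^(−k_d t_c) = (0.361/1.24) × 31.7 × e^(−0.361×1.273) = 0.2911 × 31.7 × 0.6315 = 5.828 mg/L.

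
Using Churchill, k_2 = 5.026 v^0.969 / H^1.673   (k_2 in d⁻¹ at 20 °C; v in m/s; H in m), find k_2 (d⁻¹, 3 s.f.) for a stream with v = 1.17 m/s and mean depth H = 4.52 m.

k_2 ≈ 0.469 d⁻¹

k_2 = 5.026 × 1.17^0.969 / 4.52^1.673 = 5.026 × 1.164 / 12.48 = 0.4691 d⁻¹.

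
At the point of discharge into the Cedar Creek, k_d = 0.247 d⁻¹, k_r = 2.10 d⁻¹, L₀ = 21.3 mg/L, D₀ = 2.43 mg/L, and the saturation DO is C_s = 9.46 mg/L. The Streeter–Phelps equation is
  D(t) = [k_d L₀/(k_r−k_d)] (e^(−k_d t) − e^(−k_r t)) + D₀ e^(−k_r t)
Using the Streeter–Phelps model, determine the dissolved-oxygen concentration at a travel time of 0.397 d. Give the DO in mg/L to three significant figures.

DO ≈ 7.06 mg/L

k_d L₀/(k_r−k_d) = 0.247×21.3/(2.10−0.247) = 5.261/1.853 = 2.839 mg/L.
e^(−k_d t) = e^(−0.247×0.3970) = 0.9066; e^(−k_r t) = e^(−2.10×0.3970) = 0.4344.
D = 2.839 × (0.9066 − 0.4344) + 2.43 × 0.4344 = 1.341 + 1.056 = 2.396 mg/L.
DO = C_s − D = 9.46 − 2.396 = 7.064 mg/L.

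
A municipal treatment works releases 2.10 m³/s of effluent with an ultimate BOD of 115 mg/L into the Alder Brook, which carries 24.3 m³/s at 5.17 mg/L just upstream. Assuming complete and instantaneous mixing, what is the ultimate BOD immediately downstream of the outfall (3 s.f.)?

Flow-weighted mixing: C = (Q_r C_r + Q_w C_w)/(Q_r + Q_w)
= (24.3×5.17 + 2.10×115)/(24.3 + 2.10) = 367.1/26.40 = 13.91 mg/L.

13.9 mg/L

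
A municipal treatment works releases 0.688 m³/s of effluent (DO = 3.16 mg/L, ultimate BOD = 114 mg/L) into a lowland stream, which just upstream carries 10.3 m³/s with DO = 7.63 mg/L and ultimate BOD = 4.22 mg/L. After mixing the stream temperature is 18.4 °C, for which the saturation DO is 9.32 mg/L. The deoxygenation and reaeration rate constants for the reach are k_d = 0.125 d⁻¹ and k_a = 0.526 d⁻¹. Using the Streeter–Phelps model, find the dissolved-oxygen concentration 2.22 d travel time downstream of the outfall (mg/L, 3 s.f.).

Mixed DO = (10.3×7.63 + 0.688×3.16)/(10.3+0.688) = 80.76/10.99 = 7.350 mg/L.
Mixed L₀ = (10.3×4.22 + 0.688×114)/(10.99) = 121.9/10.99 = 11.09 mg/L.
Initial deficit D₀ = C_s − DO₀ = 9.32 − 7.350 = 1.970 mg/L.
D(2.22) = [0.125×11.09/(0.526−0.125)](e^(−0.125×2.22) − e^(−0.526×2.22)) + 1.970 e^(−0.526×2.22)
= 3.458 × (0.7577 − 0.3111) + 1.970 × 0.3111 = 2.157 mg/L.
DO = 9.32 − 2.157 = 7.163 mg/L.

DO ≈ 7.16 mg/L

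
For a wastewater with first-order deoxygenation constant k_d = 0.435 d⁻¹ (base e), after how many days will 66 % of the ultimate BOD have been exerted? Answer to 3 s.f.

y/L₀ = 1 − e^(−k_d t) = 0.66 ⇒ e^(−k_d t) = 0.340
t = −ln(0.340) / 0.435 = 1.079 / 0.435 = 2.480 d.

t ≈ 2.48 d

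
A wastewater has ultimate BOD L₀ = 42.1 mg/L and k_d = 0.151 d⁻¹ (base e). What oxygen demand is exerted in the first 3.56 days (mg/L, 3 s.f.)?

y_t = L₀(1 − e^(−k_d t)) = 42.1 × (1 − e^(−0.151×3.56))
= 42.1 × (1 − 0.5842) = 42.1 × 0.4158 = 17.51 mg/L.

y ≈ 17.5 mg/L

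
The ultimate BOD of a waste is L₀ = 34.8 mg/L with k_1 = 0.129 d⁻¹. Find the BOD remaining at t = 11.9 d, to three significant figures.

L_t = L₀ e^(−k_1 t) = 34.8 × e^(−0.129×11.9) = 34.8 × 0.2154 = 7.497 mg/L.

L ≈ 7.50 mg/L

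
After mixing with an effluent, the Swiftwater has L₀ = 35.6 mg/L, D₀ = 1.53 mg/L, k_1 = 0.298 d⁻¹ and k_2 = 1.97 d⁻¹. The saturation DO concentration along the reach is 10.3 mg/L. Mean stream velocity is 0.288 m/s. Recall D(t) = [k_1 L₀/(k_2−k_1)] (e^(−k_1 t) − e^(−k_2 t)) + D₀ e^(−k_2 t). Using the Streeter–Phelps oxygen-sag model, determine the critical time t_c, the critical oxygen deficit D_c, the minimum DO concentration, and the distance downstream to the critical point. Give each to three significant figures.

With k_2/k_1 = 6.611 and 1 − D₀(k_2−k_1)/(k_1 L₀) = 0.7589,
t_c = ln(6.611 × 0.7589) / (1.97 − 0.298) = ln(5.017) / 1.672 = 1.613/1.672 = 0.9646 d.
D_c = (k_1/k_2) L₀ e^(−k_1 t_c) = (0.298/1.97) × 35.6 × e^(−0.298×0.9646) = 0.1513 × 35.6 × 0.7502 = 4.040 mg/L.
Minimum DO = C_s − D_c = 10.3 − 4.040 = 6.260 mg/L.
x_c = v t_c = 0.288 m/s × 0.9646 d × 86400 s/d = 24000 m ≈ 24.0 km.

t_c ≈ 0.965 d; D_c ≈ 4.04 mg/L; min DO ≈ 6.26 mg/L; x_c ≈ 24.0 km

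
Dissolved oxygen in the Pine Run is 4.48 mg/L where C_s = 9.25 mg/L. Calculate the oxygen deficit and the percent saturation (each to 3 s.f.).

D = C_s − C = 9.25 − 4.48 = 4.77 mg/L.
% saturation = 4.48/9.25 × 100 = 48.4 %.

D ≈ 4.77 mg/L; 48.4 % saturation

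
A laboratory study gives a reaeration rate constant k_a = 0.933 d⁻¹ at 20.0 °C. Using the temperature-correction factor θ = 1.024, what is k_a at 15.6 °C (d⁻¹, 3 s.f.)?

k_a ≈ 0.841 d⁻¹

k_a(T₂) = k_a(T₁) · θ^(T₂−T₁) = 0.933 × 1.024^(15.6−20.0)
= 0.933 × 1.024^-4.40 = 0.933 × 0.9009 = 0.8405 d⁻¹.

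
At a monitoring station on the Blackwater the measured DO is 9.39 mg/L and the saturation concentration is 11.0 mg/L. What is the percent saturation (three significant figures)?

% saturation = C/C_s × 100 = 9.39/11.0 × 100 = 85.4 %.

85.4 % saturation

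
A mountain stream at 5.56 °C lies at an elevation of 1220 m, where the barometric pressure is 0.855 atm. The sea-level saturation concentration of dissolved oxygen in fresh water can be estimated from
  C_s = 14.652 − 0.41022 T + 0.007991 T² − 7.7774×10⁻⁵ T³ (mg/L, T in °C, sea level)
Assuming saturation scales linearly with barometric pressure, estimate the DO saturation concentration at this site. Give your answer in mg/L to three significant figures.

C_s ≈ 10.8 mg/L

At sea level: C_s = 14.652 − 0.41022×5.56 + 0.007991×5.56² − 7.7774×10⁻⁵×5.56³ = 12.60 mg/L.
Pressure correction: C_s' = 12.60 × 0.855 = 10.78 mg/L.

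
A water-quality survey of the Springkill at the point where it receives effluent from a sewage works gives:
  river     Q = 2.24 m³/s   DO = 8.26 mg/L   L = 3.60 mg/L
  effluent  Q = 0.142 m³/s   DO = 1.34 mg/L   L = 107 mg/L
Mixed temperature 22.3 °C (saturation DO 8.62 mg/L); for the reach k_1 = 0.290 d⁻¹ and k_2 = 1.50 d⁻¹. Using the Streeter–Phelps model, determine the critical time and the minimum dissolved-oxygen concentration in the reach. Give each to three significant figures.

Mixed DO = (2.24×8.26 + 0.142×1.34)/(2.24+0.142) = 18.69/2.382 = 7.847 mg/L.
Mixed L₀ = (2.24×3.60 + 0.142×107)/(2.382) = 23.26/2.382 = 9.764 mg/L.
Initial deficit D₀ = C_s − DO₀ = 8.62 − 7.847 = 0.7725 mg/L.
t_c = (1/1.210) ln[(1.50/0.290)(1 − 0.7725×1.210/(0.290×9.764))] = 0.8264 × ln(3.465) = 1.027 d.
D_c = (0.290/1.50) × 9.764 × e^(−0.290×1.027) = 0.1933 × 9.764 × 0.7424 = 1.401 mg/L.
Minimum DO = 8.62 − 1.401 = 7.219 mg/L.

t_c ≈ 1.03 d; minimum DO ≈ 7.22 mg/L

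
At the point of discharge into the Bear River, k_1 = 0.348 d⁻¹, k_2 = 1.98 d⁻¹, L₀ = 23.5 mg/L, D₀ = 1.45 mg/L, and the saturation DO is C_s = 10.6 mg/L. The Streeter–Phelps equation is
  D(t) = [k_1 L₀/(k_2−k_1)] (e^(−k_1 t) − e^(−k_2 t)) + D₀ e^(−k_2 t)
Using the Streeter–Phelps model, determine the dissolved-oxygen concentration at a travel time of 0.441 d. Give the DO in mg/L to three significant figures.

k_1 L₀/(k_2−k_1) = 0.348×23.5/(1.98−0.348) = 8.178/1.632 = 5.011 mg/L.
e^(−k_1 t) = e^(−0.348×0.4410) = 0.8577; e^(−k_2 t) = e^(−1.98×0.4410) = 0.4176.
D = 5.011 × (0.8577 − 0.4176) + 1.45 × 0.4176 = 2.205 + 0.6056 = 2.811 mg/L.
DO = C_s − D = 10.6 − 2.811 = 7.789 mg/L.

DO ≈ 7.79 mg/L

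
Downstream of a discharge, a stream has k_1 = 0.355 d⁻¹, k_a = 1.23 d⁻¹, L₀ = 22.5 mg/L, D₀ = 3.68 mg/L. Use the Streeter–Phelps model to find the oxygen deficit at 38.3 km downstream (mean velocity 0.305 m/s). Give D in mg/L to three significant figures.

D ≈ 4.54 mg/L

Travel time t = x/v = 38.3 km / (0.305 m/s) = 38300 m / 0.305 m/s = 125600 s = 1.453 d.
k_1 L₀/(k_a−k_1) = 0.355×22.5/(1.23−0.355) = 7.987/0.8750 = 9.129 mg/L.
e^(−k_1 t) = e^(−0.355×1.453) = 0.5969; e^(−k_a t) = e^(−1.23×1.453) = 0.1673.
D = 9.129 × (0.5969 − 0.1673) + 3.68 × 0.1673 = 3.921 + 0.6158 = 4.537 mg/L.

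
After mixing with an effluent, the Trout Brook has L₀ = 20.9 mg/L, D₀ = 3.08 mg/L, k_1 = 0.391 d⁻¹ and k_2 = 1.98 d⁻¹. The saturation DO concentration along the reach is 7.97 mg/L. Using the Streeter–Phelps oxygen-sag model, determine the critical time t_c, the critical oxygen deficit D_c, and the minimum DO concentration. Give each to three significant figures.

t_c = [1/(k_2−k_1)] ln[(k_2/k_1)(1 − D₀(k_2−k_1)/(k_1 L₀))]
= [1/(1.98−0.391)] ln[(1.98/0.391)(1 − 3.08×1.589/(0.391×20.9))]
= (1/1.589) ln[5.064 × 0.4011] = 0.6293 × ln(2.031) = 0.6293 × 0.7086 = 0.4459 d.
L(t_c) = L₀ e^(−k_1 t_c) = 20.9 × 0.8400 = 17.56 mg/L, and at the critical point k_2 D_c = k_1 L, so D_c = (0.391/1.98) × 17.56 = 3.467 mg/L.
Minimum DO = C_s − D_c = 7.97 − 3.467 = 4.503 mg/L.

t_c ≈ 0.446 d; D_c ≈ 3.47 mg/L; min DO ≈ 4.50 mg/L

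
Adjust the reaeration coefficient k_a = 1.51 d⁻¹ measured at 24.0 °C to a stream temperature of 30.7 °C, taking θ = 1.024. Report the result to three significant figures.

k_a ≈ 1.77 d⁻¹

k_a(T₂) = k_a(T₁) · θ^(T₂−T₁) = 1.51 × 1.024^(30.7−24.0)
= 1.51 × 1.024^6.70 = 1.51 × 1.172 = 1.770 d⁻¹.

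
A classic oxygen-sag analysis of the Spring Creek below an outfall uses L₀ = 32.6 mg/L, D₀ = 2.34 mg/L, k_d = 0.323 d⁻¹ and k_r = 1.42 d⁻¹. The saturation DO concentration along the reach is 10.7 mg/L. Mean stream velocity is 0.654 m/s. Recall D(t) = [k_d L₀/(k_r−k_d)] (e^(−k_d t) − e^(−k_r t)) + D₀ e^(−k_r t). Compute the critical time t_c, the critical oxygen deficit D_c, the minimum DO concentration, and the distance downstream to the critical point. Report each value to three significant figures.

t_c = [1/(k_r−k_d)] ln[(k_r/k_d)(1 − D₀(k_r−k_d)/(k_d L₀))]
= [1/(1.42−0.323)] ln[(1.42/0.323)(1 − 2.34×1.097/(0.323×32.6))]
= (1/1.097) ln[4.396 × 0.7562] = 0.9116 × ln(3.325) = 0.9116 × 1.201 = 1.095 d.
D_c = (k_d/k_r) L₀ e^(−k_d t_c) = (0.323/1.42) × 32.6 × e^(−0.323×1.095) = 0.2275 × 32.6 × 0.7021 = 5.206 mg/L.
Minimum DO = C_s − D_c = 10.7 − 5.206 = 5.494 mg/L.
x_c = v t_c = 0.654 m/s × 1.095 d × 86400 s/d = 61880 m ≈ 61.9 km.

t_c ≈ 1.10 d; D_c ≈ 5.21 mg/L; min DO ≈ 5.49 mg/L; x_c ≈ 61.9 km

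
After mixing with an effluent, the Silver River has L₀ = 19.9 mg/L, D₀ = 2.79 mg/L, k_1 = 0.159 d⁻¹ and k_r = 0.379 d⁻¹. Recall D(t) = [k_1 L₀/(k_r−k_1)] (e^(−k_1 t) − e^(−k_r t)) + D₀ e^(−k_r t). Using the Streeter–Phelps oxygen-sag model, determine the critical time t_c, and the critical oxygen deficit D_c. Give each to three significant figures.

With k_r/k_1 = 2.384 and 1 − D₀(k_r−k_1)/(k_1 L₀) = 0.8060,
t_c = ln(2.384 × 0.8060) / (0.379 − 0.159) = ln(1.921) / 0.2200 = 0.6530/0.2200 = 2.968 d.
D_c = (k_1/k_r) L₀ e^(−k_1 t_c) = (0.159/0.379) × 19.9 × e^(−0.159×2.968) = 0.4195 × 19.9 × 0.6238 = 5.208 mg/L.

t_c ≈ 2.97 d; D_c ≈ 5.21 mg/L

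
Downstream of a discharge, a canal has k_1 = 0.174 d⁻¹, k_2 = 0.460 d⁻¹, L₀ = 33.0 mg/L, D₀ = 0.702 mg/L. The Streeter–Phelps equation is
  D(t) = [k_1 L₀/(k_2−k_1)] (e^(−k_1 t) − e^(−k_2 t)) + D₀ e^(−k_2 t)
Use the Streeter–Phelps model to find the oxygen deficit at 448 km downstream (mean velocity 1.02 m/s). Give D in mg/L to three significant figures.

D ≈ 6.42 mg/L

Travel time t = x/v = 448 km / (1.02 m/s) = 448000 m / 1.02 m/s = 439200 s = 5.084 d.
k_1 L₀/(k_2−k_1) = 0.174×33.0/(0.460−0.174) = 5.742/0.2860 = 20.08 mg/L.
e^(−k_1 t) = e^(−0.174×5.084) = 0.4129; e^(−k_2 t) = e^(−0.460×5.084) = 0.09648.
D = 20.08 × (0.4129 − 0.09648) + 0.702 × 0.09648 = 6.353 + 0.06773 = 6.421 mg/L.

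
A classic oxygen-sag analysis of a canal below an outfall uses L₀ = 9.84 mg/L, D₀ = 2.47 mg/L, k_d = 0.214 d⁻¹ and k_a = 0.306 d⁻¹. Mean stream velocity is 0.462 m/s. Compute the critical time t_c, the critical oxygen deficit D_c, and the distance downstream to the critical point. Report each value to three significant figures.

At the critical point dD/dt = 0, so k_d L₀ e^(−k_d t) = k_a D. Substituting D(t) from the Streeter–Phelps equation and solving for t gives
t_c = ln[(k_a/k_d)(1 − D₀(k_a−k_d)/(k_d L₀))] / (k_a−k_d).
Here k_a−k_d = 0.09200 d⁻¹ and 1 − D₀(k_a−k_d)/(k_d L₀) = 1 − 2.47×0.09200/(0.214×9.84) = 0.8921, so
t_c = ln(1.430 × 0.8921) / 0.09200 = 0.2434 / 0.09200 = 2.646 d.
D_c = (k_d/k_a) L₀ e^(−k_d t_c) = (0.214/0.306) × 9.84 × e^(−0.214×2.646) = 0.6993 × 9.84 × 0.5677 = 3.906 mg/L.
x_c = v t_c = 0.462 m/s × 2.646 d × 86400 s/d = 105600 m ≈ 106 km.

t_c ≈ 2.65 d; D_c ≈ 3.91 mg/L; x_c ≈ 106 km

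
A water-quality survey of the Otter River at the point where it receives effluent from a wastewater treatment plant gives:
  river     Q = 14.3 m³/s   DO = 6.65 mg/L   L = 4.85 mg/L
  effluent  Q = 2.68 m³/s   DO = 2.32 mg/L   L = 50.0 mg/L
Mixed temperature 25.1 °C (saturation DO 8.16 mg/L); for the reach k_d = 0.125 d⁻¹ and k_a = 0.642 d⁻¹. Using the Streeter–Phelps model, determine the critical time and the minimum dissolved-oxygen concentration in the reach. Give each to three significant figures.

t_c ≈ 0.425 d; minimum DO ≈ 5.95 mg/L

Mixed DO = (14.3×6.65 + 2.68×2.32)/(14.3+2.68) = 101.3/16.98 = 5.967 mg/L.
Mixed L₀ = (14.3×4.85 + 2.68×50.0)/(16.98) = 203.4/16.98 = 11.98 mg/L.
Initial deficit D₀ = C_s − DO₀ = 8.16 − 5.967 = 2.193 mg/L.
t_c = (1/0.5170) ln[(0.642/0.125)(1 − 2.193×0.5170/(0.125×11.98))] = 1.934 × ln(1.245) = 0.4246 d.
D_c = (0.125/0.642) × 11.98 × e^(−0.125×0.4246) = 0.1947 × 11.98 × 0.9483 = 2.211 mg/L.
Minimum DO = 8.16 − 2.211 = 5.949 mg/L.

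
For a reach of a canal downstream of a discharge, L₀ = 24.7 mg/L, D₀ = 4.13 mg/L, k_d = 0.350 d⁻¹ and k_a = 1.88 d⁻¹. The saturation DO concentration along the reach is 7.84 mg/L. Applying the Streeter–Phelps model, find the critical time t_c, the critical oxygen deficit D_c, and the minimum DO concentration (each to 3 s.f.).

t_c ≈ 0.241 d; D_c ≈ 4.23 mg/L; min DO ≈ 3.61 mg/L

With k_a/k_d = 5.371 and 1 − D₀(k_a−k_d)/(k_d L₀) = 0.2691,
t_c = ln(5.371 × 0.2691) / (1.88 − 0.350) = ln(1.445) / 1.530 = 0.3683/1.530 = 0.2407 d.
L(t_c) = L₀ e^(−k_d t_c) = 24.7 × 0.9192 = 22.70 mg/L, and at the critical point k_a D_c = k_d L, so D_c = (0.350/1.88) × 22.70 = 4.227 mg/L.
Minimum DO = C_s − D_c = 7.84 − 4.227 = 3.613 mg/L.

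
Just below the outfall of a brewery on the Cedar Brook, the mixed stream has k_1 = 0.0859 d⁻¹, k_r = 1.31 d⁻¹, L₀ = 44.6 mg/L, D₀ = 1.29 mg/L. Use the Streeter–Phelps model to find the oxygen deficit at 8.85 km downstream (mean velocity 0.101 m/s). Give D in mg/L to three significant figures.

D ≈ 2.38 mg/L

Travel time t = x/v = 8.85 km / (0.101 m/s) = 8850 m / 0.101 m/s = 87620 s = 1.014 d.
k_1 L₀/(k_r−k_1) = 0.0859×44.6/(1.31−0.0859) = 3.831/1.224 = 3.130 mg/L.
e^(−k_1 t) = e^(−0.0859×1.014) = 0.9166; e^(−k_r t) = e^(−1.31×1.014) = 0.2649.
D = 3.130 × (0.9166 − 0.2649) + 1.29 × 0.2649 = 2.040 + 0.3417 = 2.381 mg/L.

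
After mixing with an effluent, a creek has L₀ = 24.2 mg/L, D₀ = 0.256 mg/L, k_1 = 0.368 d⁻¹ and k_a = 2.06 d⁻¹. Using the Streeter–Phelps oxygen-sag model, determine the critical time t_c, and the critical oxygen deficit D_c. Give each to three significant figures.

t_c = [1/(k_a−k_1)] ln[(k_a/k_1)(1 − D₀(k_a−k_1)/(k_1 L₀))]
= [1/(2.06−0.368)] ln[(2.06/0.368)(1 − 0.256×1.692/(0.368×24.2))]
= (1/1.692) ln[5.598 × 0.9514] = 0.5910 × ln(5.326) = 0.5910 × 1.673 = 0.9885 d.
D_c = (k_1/k_a) L₀ e^(−k_1 t_c) = (0.368/2.06) × 24.2 × e^(−0.368×0.9885) = 0.1786 × 24.2 × 0.6951 = 3.005 mg/L.

t_c ≈ 0.988 d; D_c ≈ 3.00 mg/L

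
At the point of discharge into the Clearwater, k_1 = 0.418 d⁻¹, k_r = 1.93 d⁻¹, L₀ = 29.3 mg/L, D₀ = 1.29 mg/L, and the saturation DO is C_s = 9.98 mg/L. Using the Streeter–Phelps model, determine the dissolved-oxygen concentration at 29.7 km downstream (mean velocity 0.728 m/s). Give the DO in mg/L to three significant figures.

Travel time t = x/v = 29.7 km / (0.728 m/s) = 29700 m / 0.728 m/s = 40800 s = 0.4722 d.
k_1 L₀/(k_r−k_1) = 0.418×29.3/(1.93−0.418) = 12.25/1.512 = 8.100 mg/L.
e^(−k_1 t) = e^(−0.418×0.4722) = 0.8209; e^(−k_r t) = e^(−1.93×0.4722) = 0.4020.
D = 8.100 × (0.8209 − 0.4020) + 1.29 × 0.4020 = 3.393 + 0.5186 = 3.912 mg/L.
DO = C_s − D = 9.98 − 3.912 = 6.068 mg/L.

DO ≈ 6.07 mg/L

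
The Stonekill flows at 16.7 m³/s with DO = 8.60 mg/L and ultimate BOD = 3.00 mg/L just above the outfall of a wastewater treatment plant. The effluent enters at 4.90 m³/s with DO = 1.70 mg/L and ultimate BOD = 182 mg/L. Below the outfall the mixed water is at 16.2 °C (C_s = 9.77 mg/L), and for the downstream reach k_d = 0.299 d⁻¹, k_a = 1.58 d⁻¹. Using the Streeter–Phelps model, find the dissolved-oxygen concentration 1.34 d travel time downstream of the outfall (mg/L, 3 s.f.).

DO ≈ 3.85 mg/L

Mixed DO = (16.7×8.60 + 4.90×1.70)/(16.7+4.90) = 151.9/21.60 = 7.035 mg/L.
Mixed L₀ = (16.7×3.00 + 4.90×182)/(21.60) = 941.9/21.60 = 43.61 mg/L.
Initial deficit D₀ = C_s − DO₀ = 9.77 − 7.035 = 2.735 mg/L.
D(1.34) = [0.299×43.61/(1.58−0.299)](e^(−0.299×1.34) − e^(−1.58×1.34)) + 2.735 e^(−1.58×1.34)
= 10.18 × (0.6699 − 0.1204) + 2.735 × 0.1204 = 5.922 mg/L.
DO = 9.77 − 5.922 = 3.848 mg/L.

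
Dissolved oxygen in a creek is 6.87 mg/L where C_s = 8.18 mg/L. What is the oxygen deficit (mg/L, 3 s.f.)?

D ≈ 1.31 mg/L

D = C_s − C = 8.18 − 6.87 = 1.31 mg/L.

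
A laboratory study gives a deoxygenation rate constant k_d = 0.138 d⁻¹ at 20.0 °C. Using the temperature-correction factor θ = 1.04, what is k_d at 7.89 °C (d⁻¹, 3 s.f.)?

k_d(T₂) = k_d(T₁) · θ^(T₂−T₁) = 0.138 × 1.04^(7.89−20.0)
= 0.138 × 1.04^-12.1 = 0.138 × 0.6219 = 0.08582 d⁻¹.

k_d ≈ 0.0858 d⁻¹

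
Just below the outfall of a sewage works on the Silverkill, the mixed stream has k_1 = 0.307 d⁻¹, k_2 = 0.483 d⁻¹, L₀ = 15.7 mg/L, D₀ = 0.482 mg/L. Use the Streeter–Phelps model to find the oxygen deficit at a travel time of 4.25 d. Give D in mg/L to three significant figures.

D ≈ 3.97 mg/L

k_1 L₀/(k_2−k_1) = 0.307×15.7/(0.483−0.307) = 4.820/0.1760 = 27.39 mg/L.
e^(−k_1 t) = e^(−0.307×4.250) = 0.2712; e^(−k_2 t) = e^(−0.483×4.250) = 0.1284.
D = 27.39 × (0.2712 − 0.1284) + 0.482 × 0.1284 = 3.912 + 0.06188 = 3.974 mg/L.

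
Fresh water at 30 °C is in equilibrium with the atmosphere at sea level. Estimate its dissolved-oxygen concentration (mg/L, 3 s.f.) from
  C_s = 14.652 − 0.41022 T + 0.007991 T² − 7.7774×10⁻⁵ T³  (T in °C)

C_s ≈ 7.44 mg/L

C_s = 14.652 − 0.41022×30 + 0.007991×30² − 7.7774×10⁻⁵×30³ = 7.437 mg/L.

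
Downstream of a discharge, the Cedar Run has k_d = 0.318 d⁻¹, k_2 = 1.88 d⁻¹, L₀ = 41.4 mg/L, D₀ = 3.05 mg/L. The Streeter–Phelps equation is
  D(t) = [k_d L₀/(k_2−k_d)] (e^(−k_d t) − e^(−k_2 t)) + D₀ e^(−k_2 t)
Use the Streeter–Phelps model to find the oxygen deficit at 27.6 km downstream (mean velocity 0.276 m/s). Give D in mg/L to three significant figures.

Travel time t = x/v = 27.6 km / (0.276 m/s) = 27600 m / 0.276 m/s = 100000 s = 1.157 d.
k_d L₀/(k_2−k_d) = 0.318×41.4/(1.88−0.318) = 13.17/1.562 = 8.428 mg/L.
e^(−k_d t) = e^(−0.318×1.157) = 0.6921; e^(−k_2 t) = e^(−1.88×1.157) = 0.1135.
D = 8.428 × (0.6921 − 0.1135) + 3.05 × 0.1135 = 4.876 + 0.3462 = 5.223 mg/L.

D ≈ 5.22 mg/L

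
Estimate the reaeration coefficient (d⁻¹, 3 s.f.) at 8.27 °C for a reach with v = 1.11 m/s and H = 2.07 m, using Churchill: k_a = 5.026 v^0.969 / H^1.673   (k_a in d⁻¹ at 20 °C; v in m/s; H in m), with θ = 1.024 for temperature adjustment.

k_a(20) = 5.026 × 1.11^0.969 / 2.07^1.673 = 5.026 × 1.106 / 3.378 = 1.646 d⁻¹.
k_a(8.27) = 1.646 × 1.024^(8.27−20) = 1.646 × 0.7571 = 1.247 d⁻¹.

k_a ≈ 1.25 d⁻¹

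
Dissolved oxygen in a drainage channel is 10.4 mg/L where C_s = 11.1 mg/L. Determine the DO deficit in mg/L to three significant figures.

D = C_s − C = 11.1 − 10.4 = 0.700 mg/L.

D ≈ 0.700 mg/L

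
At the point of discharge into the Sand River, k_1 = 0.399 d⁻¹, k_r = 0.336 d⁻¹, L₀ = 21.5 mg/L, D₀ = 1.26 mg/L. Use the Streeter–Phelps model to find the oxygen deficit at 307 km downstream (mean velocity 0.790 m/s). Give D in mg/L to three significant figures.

Travel time t = x/v = 307 km / (0.790 m/s) = 307000 m / 0.790 m/s = 388600 s = 4.498 d.
k_1 L₀/(k_r−k_1) = 0.399×21.5/(0.336−0.399) = 8.579/-0.06300 = -136.2 mg/L.
e^(−k_1 t) = e^(−0.399×4.498) = 0.1662; e^(−k_r t) = e^(−0.336×4.498) = 0.2206.
D = -136.2 × (0.1662 − 0.2206) + 1.26 × 0.2206 = 7.413 + 0.2780 = 7.691 mg/L.

D ≈ 7.69 mg/L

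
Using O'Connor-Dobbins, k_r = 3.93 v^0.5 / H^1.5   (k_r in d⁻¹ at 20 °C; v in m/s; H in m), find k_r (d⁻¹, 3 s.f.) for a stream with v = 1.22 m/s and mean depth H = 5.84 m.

k_r ≈ 0.308 d⁻¹

k_r = 3.93 × 1.22^0.5 / 5.84^1.5 = 3.93 × 1.105 / 14.11 = 0.3076 d⁻¹.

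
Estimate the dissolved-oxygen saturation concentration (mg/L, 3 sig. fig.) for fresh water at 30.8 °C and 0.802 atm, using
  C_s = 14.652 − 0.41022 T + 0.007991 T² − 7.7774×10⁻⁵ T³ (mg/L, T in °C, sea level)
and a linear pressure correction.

C_s ≈ 5.87 mg/L

At sea level: C_s = 14.652 − 0.41022×30.8 + 0.007991×30.8² − 7.7774×10⁻⁵×30.8³ = 7.325 mg/L.
Pressure correction: C_s' = 7.325 × 0.802 = 5.875 mg/L.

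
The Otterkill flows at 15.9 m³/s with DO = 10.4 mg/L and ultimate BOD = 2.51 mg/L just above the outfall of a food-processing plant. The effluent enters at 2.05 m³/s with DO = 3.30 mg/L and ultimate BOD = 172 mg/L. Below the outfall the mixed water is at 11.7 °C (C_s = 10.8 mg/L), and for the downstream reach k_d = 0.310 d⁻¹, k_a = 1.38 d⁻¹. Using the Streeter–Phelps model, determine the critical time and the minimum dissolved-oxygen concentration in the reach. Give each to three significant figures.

t_c ≈ 1.20 d; minimum DO ≈ 7.41 mg/L

Mixed DO = (15.9×10.4 + 2.05×3.30)/(15.9+2.05) = 172.1/17.95 = 9.589 mg/L.
Mixed L₀ = (15.9×2.51 + 2.05×172)/(17.95) = 392.5/17.95 = 21.87 mg/L.
Initial deficit D₀ = C_s − DO₀ = 10.8 − 9.589 = 1.211 mg/L.
t_c = (1/1.070) ln[(1.38/0.310)(1 − 1.211×1.070/(0.310×21.87))] = 0.9346 × ln(3.601) = 1.197 d.
D_c = (0.310/1.38) × 21.87 × e^(−0.310×1.197) = 0.2246 × 21.87 × 0.6899 = 3.389 mg/L.
Minimum DO = 10.8 − 3.389 = 7.411 mg/L.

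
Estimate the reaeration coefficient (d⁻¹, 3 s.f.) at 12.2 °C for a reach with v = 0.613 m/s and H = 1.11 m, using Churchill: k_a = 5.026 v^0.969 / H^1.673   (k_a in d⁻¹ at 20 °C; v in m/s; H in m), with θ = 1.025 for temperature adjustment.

k_a(20) = 5.026 × 0.613^0.969 / 1.11^1.673 = 5.026 × 0.6224 / 1.191 = 2.627 d⁻¹.
k_a(12.2) = 2.627 × 1.025^(12.2−20) = 2.627 × 0.8248 = 2.167 d⁻¹.

k_a ≈ 2.17 d⁻¹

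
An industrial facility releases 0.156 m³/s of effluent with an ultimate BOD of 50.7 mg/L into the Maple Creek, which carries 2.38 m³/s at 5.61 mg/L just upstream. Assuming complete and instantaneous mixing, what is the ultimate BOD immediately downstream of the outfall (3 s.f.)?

Flow-weighted mixing: C = (Q_r C_r + Q_w C_w)/(Q_r + Q_w)
= (2.38×5.61 + 0.156×50.7)/(2.38 + 0.156) = 21.26/2.536 = 8.384 mg/L.

8.38 mg/L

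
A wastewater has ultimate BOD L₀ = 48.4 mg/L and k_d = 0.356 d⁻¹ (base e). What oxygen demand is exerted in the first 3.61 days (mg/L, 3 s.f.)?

y_t = L₀(1 − e^(−k_d t)) = 48.4 × (1 − e^(−0.356×3.61))
= 48.4 × (1 − 0.2766) = 48.4 × 0.7234 = 35.01 mg/L.

y ≈ 35.0 mg/L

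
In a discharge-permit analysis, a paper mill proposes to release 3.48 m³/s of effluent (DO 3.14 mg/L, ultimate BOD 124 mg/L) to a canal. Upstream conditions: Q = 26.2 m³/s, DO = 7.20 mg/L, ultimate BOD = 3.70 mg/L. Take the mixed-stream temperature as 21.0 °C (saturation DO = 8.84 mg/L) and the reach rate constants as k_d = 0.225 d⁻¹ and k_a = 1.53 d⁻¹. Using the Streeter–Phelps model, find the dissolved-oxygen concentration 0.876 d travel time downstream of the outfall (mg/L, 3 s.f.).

Mixed DO = (26.2×7.20 + 3.48×3.14)/(26.2+3.48) = 199.6/29.68 = 6.724 mg/L.
Mixed L₀ = (26.2×3.70 + 3.48×124)/(29.68) = 528.5/29.68 = 17.81 mg/L.
Initial deficit D₀ = C_s − DO₀ = 8.84 − 6.724 = 2.116 mg/L.
D(0.876) = [0.225×17.81/(1.53−0.225)](e^(−0.225×0.876) − e^(−1.53×0.876)) + 2.116 e^(−1.53×0.876)
= 3.070 × (0.8211 − 0.2618) + 2.116 × 0.2618 = 2.271 mg/L.
DO = 8.84 − 2.271 = 6.569 mg/L.

DO ≈ 6.57 mg/L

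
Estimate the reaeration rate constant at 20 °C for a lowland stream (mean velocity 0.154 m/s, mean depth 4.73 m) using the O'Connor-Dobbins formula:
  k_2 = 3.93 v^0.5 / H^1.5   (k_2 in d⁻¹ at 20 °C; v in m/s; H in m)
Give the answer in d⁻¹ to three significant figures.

k_2 ≈ 0.150 d⁻¹

k_2 = 3.93 × 0.154^0.5 / 4.73^1.5 = 3.93 × 0.3924 / 10.29 = 0.1499 d⁻¹.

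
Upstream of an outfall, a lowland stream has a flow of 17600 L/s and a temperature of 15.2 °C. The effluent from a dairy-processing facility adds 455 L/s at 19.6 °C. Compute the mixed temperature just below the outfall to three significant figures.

15.3 °C

Flow-weighted mixing: C = (Q_r C_r + Q_w C_w)/(Q_r + Q_w)
= (17600×15.2 + 455×19.6)/(17600 + 455) = 276400/18060 = 15.31 °C.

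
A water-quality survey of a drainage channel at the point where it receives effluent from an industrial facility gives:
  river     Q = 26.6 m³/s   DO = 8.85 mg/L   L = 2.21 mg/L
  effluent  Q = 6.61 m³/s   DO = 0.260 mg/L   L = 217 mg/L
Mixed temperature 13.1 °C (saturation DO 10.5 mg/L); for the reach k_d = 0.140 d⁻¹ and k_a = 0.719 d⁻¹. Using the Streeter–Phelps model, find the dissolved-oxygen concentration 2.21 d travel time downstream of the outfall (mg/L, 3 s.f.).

Mixed DO = (26.6×8.85 + 6.61×0.260)/(26.6+6.61) = 237.1/33.21 = 7.140 mg/L.
Mixed L₀ = (26.6×2.21 + 6.61×217)/(33.21) = 1493/33.21 = 44.96 mg/L.
Initial deficit D₀ = C_s − DO₀ = 10.5 − 7.140 = 3.360 mg/L.
D(2.21) = [0.140×44.96/(0.719−0.140)](e^(−0.140×2.21) − e^(−0.719×2.21)) + 3.360 e^(−0.719×2.21)
= 10.87 × (0.7339 − 0.2041) + 3.360 × 0.2041 = 6.445 mg/L.
DO = 10.5 − 6.445 = 4.055 mg/L.

DO ≈ 4.05 mg/L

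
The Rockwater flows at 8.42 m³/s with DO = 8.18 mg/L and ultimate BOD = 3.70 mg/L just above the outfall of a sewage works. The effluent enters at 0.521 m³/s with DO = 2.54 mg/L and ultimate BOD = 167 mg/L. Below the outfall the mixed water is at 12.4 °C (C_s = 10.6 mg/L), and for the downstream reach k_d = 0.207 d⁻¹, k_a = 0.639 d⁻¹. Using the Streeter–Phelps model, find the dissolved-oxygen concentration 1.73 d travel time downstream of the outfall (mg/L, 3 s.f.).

DO ≈ 7.36 mg/L

Mixed DO = (8.42×8.18 + 0.521×2.54)/(8.42+0.521) = 70.20/8.941 = 7.851 mg/L.
Mixed L₀ = (8.42×3.70 + 0.521×167)/(8.941) = 118.2/8.941 = 13.22 mg/L.
Initial deficit D₀ = C_s − DO₀ = 10.6 − 7.851 = 2.749 mg/L.
D(1.73) = [0.207×13.22/(0.639−0.207)](e^(−0.207×1.73) − e^(−0.639×1.73)) + 2.749 e^(−0.639×1.73)
= 6.332 × (0.6990 − 0.3311) + 2.749 × 0.3311 = 3.240 mg/L.
DO = 10.6 − 3.240 = 7.360 mg/L.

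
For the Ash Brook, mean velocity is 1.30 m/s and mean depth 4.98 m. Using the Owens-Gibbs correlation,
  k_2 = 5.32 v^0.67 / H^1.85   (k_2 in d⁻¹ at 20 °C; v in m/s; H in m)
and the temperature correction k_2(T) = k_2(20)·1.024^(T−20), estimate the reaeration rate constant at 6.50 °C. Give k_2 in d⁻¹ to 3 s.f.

k_2 ≈ 0.236 d⁻¹

k_2(20) = 5.32 × 1.30^0.67 / 4.98^1.85 = 5.32 × 1.192 / 19.49 = 0.3254 d⁻¹.
k_2(6.50) = 0.3254 × 1.024^(6.50−20) = 0.3254 × 0.7260 = 0.2362 d⁻¹.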